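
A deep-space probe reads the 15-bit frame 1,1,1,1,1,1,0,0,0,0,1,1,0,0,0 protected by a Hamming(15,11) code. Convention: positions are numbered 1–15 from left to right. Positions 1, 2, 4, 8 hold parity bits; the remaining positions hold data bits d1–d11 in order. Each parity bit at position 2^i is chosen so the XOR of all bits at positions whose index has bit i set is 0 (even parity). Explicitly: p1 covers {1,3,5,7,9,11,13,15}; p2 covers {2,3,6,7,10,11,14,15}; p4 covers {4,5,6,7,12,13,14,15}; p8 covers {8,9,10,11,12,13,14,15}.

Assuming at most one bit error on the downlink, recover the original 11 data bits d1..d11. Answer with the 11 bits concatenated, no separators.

s1 (pos 1,3,5,7,9,11,13,15): 1⊕1⊕1⊕0⊕0⊕1⊕0⊕0 = 0
s2 (pos 2,3,6,7,10,11,14,15): 1⊕1⊕1⊕0⊕0⊕1⊕0⊕0 = 0
s4 (pos 4,5,6,7,12,13,14,15): 1⊕1⊕1⊕0⊕1⊕0⊕0⊕0 = 0
s8 (pos 8,9,10,11,12,13,14,15): 0⊕0⊕0⊕1⊕1⊕0⊕0⊕0 = 0
Syndrome s8…s1 = 0000 → no error.
Read data bits from positions 3,5,6,7,9,10,11,12,13,14,15: 11100011000

11100011000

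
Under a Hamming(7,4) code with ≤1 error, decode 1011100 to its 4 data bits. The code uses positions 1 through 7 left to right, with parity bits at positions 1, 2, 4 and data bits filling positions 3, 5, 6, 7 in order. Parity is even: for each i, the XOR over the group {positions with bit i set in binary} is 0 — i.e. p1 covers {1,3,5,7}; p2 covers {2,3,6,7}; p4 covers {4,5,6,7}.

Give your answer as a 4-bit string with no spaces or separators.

0100

s1 (pos 1,3,5,7): 1⊕1⊕1⊕0 = 1
s2 (pos 2,3,6,7): 0⊕1⊕0⊕0 = 1
s4 (pos 4,5,6,7): 1⊕1⊕0⊕0 = 0
Syndrome s4…s1 = 011 → error at position 3.
Flip position 3: 1011100 → 1001100
Read data bits from positions 3,5,6,7: 0100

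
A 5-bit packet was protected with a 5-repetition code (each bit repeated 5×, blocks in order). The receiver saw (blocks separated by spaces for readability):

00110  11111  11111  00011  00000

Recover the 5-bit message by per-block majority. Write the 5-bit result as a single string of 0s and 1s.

Block 1 (00110): 2 ones → 0
Block 2 (11111): 5 ones → 1
Block 3 (11111): 5 ones → 1
Block 4 (00011): 2 ones → 0
Block 5 (00000): 0 ones → 0

01100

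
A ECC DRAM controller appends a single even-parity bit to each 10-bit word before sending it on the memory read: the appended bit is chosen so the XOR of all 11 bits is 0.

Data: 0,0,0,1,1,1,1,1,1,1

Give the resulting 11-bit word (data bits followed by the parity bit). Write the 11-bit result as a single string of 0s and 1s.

00011111111

XOR of the 10 data bits: 0⊕0⊕0⊕1⊕1⊕1⊕1⊕1⊕1⊕1 = 1
Parity bit = 1 (so all 11 bits XOR to 0).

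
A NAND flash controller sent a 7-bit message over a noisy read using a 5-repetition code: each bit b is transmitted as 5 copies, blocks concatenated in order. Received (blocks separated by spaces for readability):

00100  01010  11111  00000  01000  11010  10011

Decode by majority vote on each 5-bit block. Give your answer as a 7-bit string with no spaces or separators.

0010011

Block 1 (00100): 1 one → 0
Block 2 (01010): 2 ones → 0
Block 3 (11111): 5 ones → 1
Block 4 (00000): 0 ones → 0
Block 5 (01000): 1 one → 0
Block 6 (11010): 3 ones → 1
Block 7 (10011): 3 ones → 1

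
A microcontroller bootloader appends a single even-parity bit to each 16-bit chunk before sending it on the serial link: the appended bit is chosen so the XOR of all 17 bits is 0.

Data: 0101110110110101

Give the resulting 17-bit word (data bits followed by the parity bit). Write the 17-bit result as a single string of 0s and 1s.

XOR of the 16 data bits: 0⊕1⊕0⊕1⊕1⊕1⊕0⊕1⊕1⊕0⊕1⊕1⊕0⊕1⊕0⊕1 = 0
Parity bit = 0 (so all 17 bits XOR to 0).

01011101101101010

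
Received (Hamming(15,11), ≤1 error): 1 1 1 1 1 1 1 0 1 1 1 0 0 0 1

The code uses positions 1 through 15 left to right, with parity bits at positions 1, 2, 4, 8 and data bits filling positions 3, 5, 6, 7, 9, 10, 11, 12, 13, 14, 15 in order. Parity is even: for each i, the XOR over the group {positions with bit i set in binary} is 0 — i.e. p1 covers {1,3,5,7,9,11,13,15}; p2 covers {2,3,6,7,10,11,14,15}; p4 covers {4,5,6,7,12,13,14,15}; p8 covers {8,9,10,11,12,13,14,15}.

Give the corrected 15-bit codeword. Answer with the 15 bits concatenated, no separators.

s1 (pos 1,3,5,7,9,11,13,15): 1⊕1⊕1⊕1⊕1⊕1⊕0⊕1 = 1
s2 (pos 2,3,6,7,10,11,14,15): 1⊕1⊕1⊕1⊕1⊕1⊕0⊕1 = 1
s4 (pos 4,5,6,7,12,13,14,15): 1⊕1⊕1⊕1⊕0⊕0⊕0⊕1 = 1
s8 (pos 8,9,10,11,12,13,14,15): 0⊕1⊕1⊕1⊕0⊕0⊕0⊕1 = 0
Syndrome s8…s1 = 0111 → error at position 7.
Flip position 7: 111111101110001 → 111111001110001

111111001110001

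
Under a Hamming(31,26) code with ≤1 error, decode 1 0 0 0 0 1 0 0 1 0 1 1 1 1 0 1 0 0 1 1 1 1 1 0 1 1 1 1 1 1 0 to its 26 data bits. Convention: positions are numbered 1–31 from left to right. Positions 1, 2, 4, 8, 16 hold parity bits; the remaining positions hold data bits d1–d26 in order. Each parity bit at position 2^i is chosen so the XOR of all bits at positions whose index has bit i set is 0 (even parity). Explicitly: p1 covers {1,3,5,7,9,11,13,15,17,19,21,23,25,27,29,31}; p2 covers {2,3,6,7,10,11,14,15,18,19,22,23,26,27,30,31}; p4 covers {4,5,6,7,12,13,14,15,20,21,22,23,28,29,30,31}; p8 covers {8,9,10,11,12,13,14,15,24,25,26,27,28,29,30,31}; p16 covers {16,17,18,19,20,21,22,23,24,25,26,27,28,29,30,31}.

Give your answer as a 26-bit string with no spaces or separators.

s1 (pos 1,3,5,7,9,11,13,15,17,19,21,23,25,27,29,31): 1⊕0⊕0⊕0⊕1⊕1⊕1⊕0⊕0⊕1⊕1⊕1⊕1⊕1⊕1⊕0 = 0
s2 (pos 2,3,6,7,10,11,14,15,18,19,22,23,26,27,30,31): 0⊕0⊕1⊕0⊕0⊕1⊕1⊕0⊕0⊕1⊕1⊕1⊕1⊕1⊕1⊕0 = 1
s4 (pos 4,5,6,7,12,13,14,15,20,21,22,23,28,29,30,31): 0⊕0⊕1⊕0⊕1⊕1⊕1⊕0⊕1⊕1⊕1⊕1⊕1⊕1⊕1⊕0 = 1
s8 (pos 8,9,10,11,12,13,14,15,24,25,26,27,28,29,30,31): 0⊕1⊕0⊕1⊕1⊕1⊕1⊕0⊕0⊕1⊕1⊕1⊕1⊕1⊕1⊕0 = 1
s16 (pos 16,17,18,19,20,21,22,23,24,25,26,27,28,29,30,31): 1⊕0⊕0⊕1⊕1⊕1⊕1⊕1⊕0⊕1⊕1⊕1⊕1⊕1⊕1⊕0 = 0
Syndrome s16…s1 = 01110 → error at position 14.
Flip position 14: 1000010010111101001111101111110 → 1000010010111001001111101111110
Read data bits from positions 3,5,6,7,9,10,11,12,13,14,15,17,18,19,20,21,22,23,24,25,26,27,28,29,30,31: 00101011100001111101111110

00101011100001111101111110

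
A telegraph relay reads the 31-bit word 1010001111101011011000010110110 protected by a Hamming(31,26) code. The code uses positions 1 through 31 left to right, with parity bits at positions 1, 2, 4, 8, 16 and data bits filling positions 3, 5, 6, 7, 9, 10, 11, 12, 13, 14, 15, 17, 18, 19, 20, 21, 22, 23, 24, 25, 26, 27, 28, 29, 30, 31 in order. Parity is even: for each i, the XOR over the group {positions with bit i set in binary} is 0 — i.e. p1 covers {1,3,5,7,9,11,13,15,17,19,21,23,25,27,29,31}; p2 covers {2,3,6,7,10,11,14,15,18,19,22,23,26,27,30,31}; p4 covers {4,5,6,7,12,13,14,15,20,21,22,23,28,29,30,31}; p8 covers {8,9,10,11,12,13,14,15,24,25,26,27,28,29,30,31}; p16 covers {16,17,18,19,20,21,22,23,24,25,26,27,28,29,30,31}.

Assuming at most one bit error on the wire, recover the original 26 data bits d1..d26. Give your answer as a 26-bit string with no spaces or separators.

s1 (pos 1,3,5,7,9,11,13,15,17,19,21,23,25,27,29,31): 1⊕1⊕0⊕1⊕1⊕1⊕1⊕1⊕0⊕1⊕0⊕0⊕0⊕1⊕1⊕0 = 0
s2 (pos 2,3,6,7,10,11,14,15,18,19,22,23,26,27,30,31): 0⊕1⊕0⊕1⊕1⊕1⊕0⊕1⊕1⊕1⊕0⊕0⊕1⊕1⊕1⊕0 = 0
s4 (pos 4,5,6,7,12,13,14,15,20,21,22,23,28,29,30,31): 0⊕0⊕0⊕1⊕0⊕1⊕0⊕1⊕0⊕0⊕0⊕0⊕0⊕1⊕1⊕0 = 1
s8 (pos 8,9,10,11,12,13,14,15,24,25,26,27,28,29,30,31): 1⊕1⊕1⊕1⊕0⊕1⊕0⊕1⊕1⊕0⊕1⊕1⊕0⊕1⊕1⊕0 = 1
s16 (pos 16,17,18,19,20,21,22,23,24,25,26,27,28,29,30,31): 1⊕0⊕1⊕1⊕0⊕0⊕0⊕0⊕1⊕0⊕1⊕1⊕0⊕1⊕1⊕0 = 0
Syndrome s16…s1 = 01100 → error at position 12.
Flip position 12: 1010001111101011011000010110110 → 1010001111111011011000010110110
Read data bits from positions 3,5,6,7,9,10,11,12,13,14,15,17,18,19,20,21,22,23,24,25,26,27,28,29,30,31: 10011111101011000010110110

10011111101011000010110110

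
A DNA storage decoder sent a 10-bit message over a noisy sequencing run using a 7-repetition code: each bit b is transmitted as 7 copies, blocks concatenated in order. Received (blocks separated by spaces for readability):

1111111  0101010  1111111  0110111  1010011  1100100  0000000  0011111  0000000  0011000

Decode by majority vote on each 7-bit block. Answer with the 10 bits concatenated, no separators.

Block 1 (1111111): 7 ones → 1
Block 2 (0101010): 3 ones → 0
Block 3 (1111111): 7 ones → 1
Block 4 (0110111): 5 ones → 1
Block 5 (1010011): 4 ones → 1
Block 6 (1100100): 3 ones → 0
Block 7 (0000000): 0 ones → 0
Block 8 (0011111): 5 ones → 1
Block 9 (0000000): 0 ones → 0
Block 10 (0011000): 2 ones → 0

1011100100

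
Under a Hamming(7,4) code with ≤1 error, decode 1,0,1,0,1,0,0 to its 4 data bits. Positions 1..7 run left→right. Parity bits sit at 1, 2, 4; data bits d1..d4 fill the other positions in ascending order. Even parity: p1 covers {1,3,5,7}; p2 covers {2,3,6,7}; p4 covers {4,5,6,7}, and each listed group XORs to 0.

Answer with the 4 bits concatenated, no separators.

s1 (pos 1,3,5,7): 1⊕1⊕1⊕0 = 1
s2 (pos 2,3,6,7): 0⊕1⊕0⊕0 = 1
s4 (pos 4,5,6,7): 0⊕1⊕0⊕0 = 1
Syndrome s4…s1 = 111 → error at position 7.
Flip position 7: 1010100 → 1010101
Read data bits from positions 3,5,6,7: 1101

1101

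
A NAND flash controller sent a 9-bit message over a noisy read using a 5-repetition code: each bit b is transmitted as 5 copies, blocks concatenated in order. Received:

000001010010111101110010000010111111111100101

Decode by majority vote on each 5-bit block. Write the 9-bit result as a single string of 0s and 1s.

Block 1 (00000): 0 ones → 0
Block 2 (10100): 2 ones → 0
Block 3 (10111): 4 ones → 1
Block 4 (10111): 4 ones → 1
Block 5 (00100): 1 one → 0
Block 6 (00010): 1 one → 0
Block 7 (11111): 5 ones → 1
Block 8 (11111): 5 ones → 1
Block 9 (00101): 2 ones → 0

001100110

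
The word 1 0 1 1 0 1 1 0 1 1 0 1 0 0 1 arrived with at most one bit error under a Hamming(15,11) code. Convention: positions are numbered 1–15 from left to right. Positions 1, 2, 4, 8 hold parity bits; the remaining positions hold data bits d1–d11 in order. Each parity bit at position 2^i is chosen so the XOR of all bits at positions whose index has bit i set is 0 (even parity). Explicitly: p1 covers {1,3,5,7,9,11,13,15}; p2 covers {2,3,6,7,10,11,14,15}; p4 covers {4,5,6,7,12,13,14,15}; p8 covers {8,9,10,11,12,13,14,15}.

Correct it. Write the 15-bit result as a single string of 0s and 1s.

s1 (pos 1,3,5,7,9,11,13,15): 1⊕1⊕0⊕1⊕1⊕0⊕0⊕1 = 1
s2 (pos 2,3,6,7,10,11,14,15): 0⊕1⊕1⊕1⊕1⊕0⊕0⊕1 = 1
s4 (pos 4,5,6,7,12,13,14,15): 1⊕0⊕1⊕1⊕1⊕0⊕0⊕1 = 1
s8 (pos 8,9,10,11,12,13,14,15): 0⊕1⊕1⊕0⊕1⊕0⊕0⊕1 = 0
Syndrome s8…s1 = 0111 → error at position 7.
Flip position 7: 101101101101001 → 101101001101001

101101001101001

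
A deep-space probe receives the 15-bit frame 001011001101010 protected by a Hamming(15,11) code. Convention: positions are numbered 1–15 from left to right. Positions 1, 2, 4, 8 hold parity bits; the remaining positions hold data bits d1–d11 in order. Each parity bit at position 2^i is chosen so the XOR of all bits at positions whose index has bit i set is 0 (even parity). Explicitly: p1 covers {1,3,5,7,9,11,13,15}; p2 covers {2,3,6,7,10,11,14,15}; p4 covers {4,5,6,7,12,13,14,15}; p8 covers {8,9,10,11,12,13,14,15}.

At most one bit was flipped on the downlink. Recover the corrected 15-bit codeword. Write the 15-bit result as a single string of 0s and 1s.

s1 (pos 1,3,5,7,9,11,13,15): 0⊕1⊕1⊕0⊕1⊕0⊕0⊕0 = 1
s2 (pos 2,3,6,7,10,11,14,15): 0⊕1⊕1⊕0⊕1⊕0⊕1⊕0 = 0
s4 (pos 4,5,6,7,12,13,14,15): 0⊕1⊕1⊕0⊕1⊕0⊕1⊕0 = 0
s8 (pos 8,9,10,11,12,13,14,15): 0⊕1⊕1⊕0⊕1⊕0⊕1⊕0 = 0
Syndrome s8…s1 = 0001 → error at position 1.
Flip position 1: 001011001101010 → 101011001101010

101011001101010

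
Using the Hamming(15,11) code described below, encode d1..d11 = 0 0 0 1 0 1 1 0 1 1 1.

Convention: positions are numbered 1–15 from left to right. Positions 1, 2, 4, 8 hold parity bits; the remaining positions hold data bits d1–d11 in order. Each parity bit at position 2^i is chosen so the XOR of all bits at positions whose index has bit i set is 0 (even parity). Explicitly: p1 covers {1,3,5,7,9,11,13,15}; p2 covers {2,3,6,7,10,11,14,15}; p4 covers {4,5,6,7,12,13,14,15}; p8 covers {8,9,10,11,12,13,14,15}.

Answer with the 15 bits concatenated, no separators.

010000110110111

Place data at non-parity positions: p1 p2 0 p4 0 0 1 p8 0 1 1 0 1 1 1
p1 (pos 1,3,5,7,9,11,13,15): XOR of data positions = 0⊕0⊕1⊕0⊕1⊕1⊕1 = 0
p2 (pos 2,3,6,7,10,11,14,15): XOR of data positions = 0⊕0⊕1⊕1⊕1⊕1⊕1 = 1
p4 (pos 4,5,6,7,12,13,14,15): XOR of data positions = 0⊕0⊕1⊕0⊕1⊕1⊕1 = 0
p8 (pos 8,9,10,11,12,13,14,15): XOR of data positions = 0⊕1⊕1⊕0⊕1⊕1⊕1 = 1
Codeword: 010000110110111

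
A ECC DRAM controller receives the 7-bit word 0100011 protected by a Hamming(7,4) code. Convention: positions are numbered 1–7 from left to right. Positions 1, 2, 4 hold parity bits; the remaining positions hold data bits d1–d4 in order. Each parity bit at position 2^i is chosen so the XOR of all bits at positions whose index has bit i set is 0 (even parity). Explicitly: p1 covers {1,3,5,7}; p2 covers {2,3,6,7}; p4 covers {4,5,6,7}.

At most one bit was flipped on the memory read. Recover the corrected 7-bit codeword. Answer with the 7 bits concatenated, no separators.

0110011

s1 (pos 1,3,5,7): 0⊕0⊕0⊕1 = 1
s2 (pos 2,3,6,7): 1⊕0⊕1⊕1 = 1
s4 (pos 4,5,6,7): 0⊕0⊕1⊕1 = 0
Syndrome s4…s1 = 011 → error at position 3.
Flip position 3: 0100011 → 0110011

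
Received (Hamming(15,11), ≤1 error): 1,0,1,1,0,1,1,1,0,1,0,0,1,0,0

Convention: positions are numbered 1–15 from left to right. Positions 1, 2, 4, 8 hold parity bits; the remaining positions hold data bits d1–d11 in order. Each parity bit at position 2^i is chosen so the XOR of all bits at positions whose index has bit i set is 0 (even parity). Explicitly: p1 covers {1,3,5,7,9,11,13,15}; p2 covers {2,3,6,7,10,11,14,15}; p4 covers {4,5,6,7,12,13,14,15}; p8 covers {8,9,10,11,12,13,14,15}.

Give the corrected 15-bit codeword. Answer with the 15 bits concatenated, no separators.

s1 (pos 1,3,5,7,9,11,13,15): 1⊕1⊕0⊕1⊕0⊕0⊕1⊕0 = 0
s2 (pos 2,3,6,7,10,11,14,15): 0⊕1⊕1⊕1⊕1⊕0⊕0⊕0 = 0
s4 (pos 4,5,6,7,12,13,14,15): 1⊕0⊕1⊕1⊕0⊕1⊕0⊕0 = 0
s8 (pos 8,9,10,11,12,13,14,15): 1⊕0⊕1⊕0⊕0⊕1⊕0⊕0 = 1
Syndrome s8…s1 = 1000 → error at position 8.
Flip position 8: 101101110100100 → 101101100100100

101101100100100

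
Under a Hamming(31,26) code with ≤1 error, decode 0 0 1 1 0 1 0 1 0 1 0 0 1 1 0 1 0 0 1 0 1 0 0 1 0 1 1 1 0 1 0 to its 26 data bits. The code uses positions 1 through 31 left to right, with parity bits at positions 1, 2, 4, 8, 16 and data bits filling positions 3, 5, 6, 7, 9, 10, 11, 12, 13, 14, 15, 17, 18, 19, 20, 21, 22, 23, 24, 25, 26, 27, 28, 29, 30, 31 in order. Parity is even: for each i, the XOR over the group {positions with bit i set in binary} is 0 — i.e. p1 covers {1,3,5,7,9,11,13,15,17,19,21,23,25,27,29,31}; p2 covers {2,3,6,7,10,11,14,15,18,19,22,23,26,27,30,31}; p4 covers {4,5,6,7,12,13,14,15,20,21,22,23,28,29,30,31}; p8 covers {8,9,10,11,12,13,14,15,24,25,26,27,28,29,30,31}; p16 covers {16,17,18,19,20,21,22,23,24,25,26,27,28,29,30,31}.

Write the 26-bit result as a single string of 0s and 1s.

s1 (pos 1,3,5,7,9,11,13,15,17,19,21,23,25,27,29,31): 0⊕1⊕0⊕0⊕0⊕0⊕1⊕0⊕0⊕1⊕1⊕0⊕0⊕1⊕0⊕0 = 1
s2 (pos 2,3,6,7,10,11,14,15,18,19,22,23,26,27,30,31): 0⊕1⊕1⊕0⊕1⊕0⊕1⊕0⊕0⊕1⊕0⊕0⊕1⊕1⊕1⊕0 = 0
s4 (pos 4,5,6,7,12,13,14,15,20,21,22,23,28,29,30,31): 1⊕0⊕1⊕0⊕0⊕1⊕1⊕0⊕0⊕1⊕0⊕0⊕1⊕0⊕1⊕0 = 1
s8 (pos 8,9,10,11,12,13,14,15,24,25,26,27,28,29,30,31): 1⊕0⊕1⊕0⊕0⊕1⊕1⊕0⊕1⊕0⊕1⊕1⊕1⊕0⊕1⊕0 = 1
s16 (pos 16,17,18,19,20,21,22,23,24,25,26,27,28,29,30,31): 1⊕0⊕0⊕1⊕0⊕1⊕0⊕0⊕1⊕0⊕1⊕1⊕1⊕0⊕1⊕0 = 0
Syndrome s16…s1 = 01101 → error at position 13.
Flip position 13: 0011010101001101001010010111010 → 0011010101000101001010010111010
Read data bits from positions 3,5,6,7,9,10,11,12,13,14,15,17,18,19,20,21,22,23,24,25,26,27,28,29,30,31: 10100100010001010010111010

10100100010001010010111010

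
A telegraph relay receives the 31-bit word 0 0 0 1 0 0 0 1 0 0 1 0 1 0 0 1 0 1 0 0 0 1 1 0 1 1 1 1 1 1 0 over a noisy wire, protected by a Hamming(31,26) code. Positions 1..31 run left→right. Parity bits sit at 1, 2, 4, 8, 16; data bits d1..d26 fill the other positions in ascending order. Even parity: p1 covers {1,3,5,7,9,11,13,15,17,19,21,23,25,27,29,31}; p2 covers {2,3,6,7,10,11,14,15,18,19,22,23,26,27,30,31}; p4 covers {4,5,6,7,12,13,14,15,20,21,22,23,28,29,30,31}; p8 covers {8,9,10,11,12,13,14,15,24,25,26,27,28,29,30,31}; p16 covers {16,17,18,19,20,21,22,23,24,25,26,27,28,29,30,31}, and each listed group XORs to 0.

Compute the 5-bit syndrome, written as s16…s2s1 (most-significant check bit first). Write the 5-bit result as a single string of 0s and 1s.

s1 (pos 1,3,5,7,9,11,13,15,17,19,21,23,25,27,29,31): 0⊕0⊕0⊕0⊕0⊕1⊕1⊕0⊕0⊕0⊕0⊕1⊕1⊕1⊕1⊕0 = 0
s2 (pos 2,3,6,7,10,11,14,15,18,19,22,23,26,27,30,31): 0⊕0⊕0⊕0⊕0⊕1⊕0⊕0⊕1⊕0⊕1⊕1⊕1⊕1⊕1⊕0 = 1
s4 (pos 4,5,6,7,12,13,14,15,20,21,22,23,28,29,30,31): 1⊕0⊕0⊕0⊕0⊕1⊕0⊕0⊕0⊕0⊕1⊕1⊕1⊕1⊕1⊕0 = 1
s8 (pos 8,9,10,11,12,13,14,15,24,25,26,27,28,29,30,31): 1⊕0⊕0⊕1⊕0⊕1⊕0⊕0⊕0⊕1⊕1⊕1⊕1⊕1⊕1⊕0 = 1
s16 (pos 16,17,18,19,20,21,22,23,24,25,26,27,28,29,30,31): 1⊕0⊕1⊕0⊕0⊕0⊕1⊕1⊕0⊕1⊕1⊕1⊕1⊕1⊕1⊕0 = 0
Syndrome s16…s1 = 01110 → error at position 14.

01110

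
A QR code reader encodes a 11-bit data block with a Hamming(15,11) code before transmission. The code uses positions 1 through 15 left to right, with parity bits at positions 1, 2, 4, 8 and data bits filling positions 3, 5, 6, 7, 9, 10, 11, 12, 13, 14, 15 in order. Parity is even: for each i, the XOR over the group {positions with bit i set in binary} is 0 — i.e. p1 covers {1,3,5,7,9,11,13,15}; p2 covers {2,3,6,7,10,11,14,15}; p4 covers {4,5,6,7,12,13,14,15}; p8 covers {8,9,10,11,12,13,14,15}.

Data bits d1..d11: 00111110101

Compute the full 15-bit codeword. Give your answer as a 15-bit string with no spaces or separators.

Place data at non-parity positions: p1 p2 0 p4 0 1 1 p8 1 1 1 0 1 0 1
p1 (pos 1,3,5,7,9,11,13,15): XOR of data positions = 0⊕0⊕1⊕1⊕1⊕1⊕1 = 1
p2 (pos 2,3,6,7,10,11,14,15): XOR of data positions = 0⊕1⊕1⊕1⊕1⊕0⊕1 = 1
p4 (pos 4,5,6,7,12,13,14,15): XOR of data positions = 0⊕1⊕1⊕0⊕1⊕0⊕1 = 0
p8 (pos 8,9,10,11,12,13,14,15): XOR of data positions = 1⊕1⊕1⊕0⊕1⊕0⊕1 = 1
Codeword: 110001111110101

110001111110101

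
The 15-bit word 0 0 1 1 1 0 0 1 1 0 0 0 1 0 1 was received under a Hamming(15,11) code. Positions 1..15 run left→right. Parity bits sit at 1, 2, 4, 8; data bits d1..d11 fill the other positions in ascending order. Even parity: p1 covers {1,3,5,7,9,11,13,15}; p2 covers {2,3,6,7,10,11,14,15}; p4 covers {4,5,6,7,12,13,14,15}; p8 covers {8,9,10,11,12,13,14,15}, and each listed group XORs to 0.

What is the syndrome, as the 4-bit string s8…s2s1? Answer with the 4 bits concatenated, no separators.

0001

s1 (pos 1,3,5,7,9,11,13,15): 0⊕1⊕1⊕0⊕1⊕0⊕1⊕1 = 1
s2 (pos 2,3,6,7,10,11,14,15): 0⊕1⊕0⊕0⊕0⊕0⊕0⊕1 = 0
s4 (pos 4,5,6,7,12,13,14,15): 1⊕1⊕0⊕0⊕0⊕1⊕0⊕1 = 0
s8 (pos 8,9,10,11,12,13,14,15): 1⊕1⊕0⊕0⊕0⊕1⊕0⊕1 = 0
Syndrome s8…s1 = 0001 → error at position 1.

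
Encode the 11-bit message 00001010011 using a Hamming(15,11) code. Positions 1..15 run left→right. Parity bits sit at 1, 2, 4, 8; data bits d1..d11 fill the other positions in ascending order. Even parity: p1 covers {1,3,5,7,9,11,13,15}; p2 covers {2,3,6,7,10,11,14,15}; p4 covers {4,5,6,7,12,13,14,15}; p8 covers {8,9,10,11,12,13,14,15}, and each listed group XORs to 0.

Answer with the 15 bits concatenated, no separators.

Place data at non-parity positions: p1 p2 0 p4 0 0 0 p8 1 0 1 0 0 1 1
p1 (pos 1,3,5,7,9,11,13,15): XOR of data positions = 0⊕0⊕0⊕1⊕1⊕0⊕1 = 1
p2 (pos 2,3,6,7,10,11,14,15): XOR of data positions = 0⊕0⊕0⊕0⊕1⊕1⊕1 = 1
p4 (pos 4,5,6,7,12,13,14,15): XOR of data positions = 0⊕0⊕0⊕0⊕0⊕1⊕1 = 0
p8 (pos 8,9,10,11,12,13,14,15): XOR of data positions = 1⊕0⊕1⊕0⊕0⊕1⊕1 = 0
Codeword: 110000001010011

110000001010011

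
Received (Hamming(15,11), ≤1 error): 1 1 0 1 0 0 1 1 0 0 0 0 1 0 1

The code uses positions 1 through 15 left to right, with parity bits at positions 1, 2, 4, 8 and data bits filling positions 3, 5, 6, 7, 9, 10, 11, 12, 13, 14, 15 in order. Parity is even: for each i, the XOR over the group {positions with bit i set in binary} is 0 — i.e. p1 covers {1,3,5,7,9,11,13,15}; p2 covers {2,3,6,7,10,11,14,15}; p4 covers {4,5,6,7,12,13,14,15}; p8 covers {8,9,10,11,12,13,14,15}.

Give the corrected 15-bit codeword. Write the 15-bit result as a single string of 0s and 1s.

s1 (pos 1,3,5,7,9,11,13,15): 1⊕0⊕0⊕1⊕0⊕0⊕1⊕1 = 0
s2 (pos 2,3,6,7,10,11,14,15): 1⊕0⊕0⊕1⊕0⊕0⊕0⊕1 = 1
s4 (pos 4,5,6,7,12,13,14,15): 1⊕0⊕0⊕1⊕0⊕1⊕0⊕1 = 0
s8 (pos 8,9,10,11,12,13,14,15): 1⊕0⊕0⊕0⊕0⊕1⊕0⊕1 = 1
Syndrome s8…s1 = 1010 → error at position 10.
Flip position 10: 110100110000101 → 110100110100101

110100110100101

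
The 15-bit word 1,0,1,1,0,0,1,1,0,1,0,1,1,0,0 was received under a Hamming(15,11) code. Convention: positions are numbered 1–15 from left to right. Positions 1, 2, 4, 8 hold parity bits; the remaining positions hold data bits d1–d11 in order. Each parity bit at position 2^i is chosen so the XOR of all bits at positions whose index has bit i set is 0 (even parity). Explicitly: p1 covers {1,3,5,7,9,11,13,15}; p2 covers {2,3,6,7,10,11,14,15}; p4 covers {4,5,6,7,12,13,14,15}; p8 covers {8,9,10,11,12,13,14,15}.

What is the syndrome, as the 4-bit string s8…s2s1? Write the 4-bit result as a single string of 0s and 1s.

s1 (pos 1,3,5,7,9,11,13,15): 1⊕1⊕0⊕1⊕0⊕0⊕1⊕0 = 0
s2 (pos 2,3,6,7,10,11,14,15): 0⊕1⊕0⊕1⊕1⊕0⊕0⊕0 = 1
s4 (pos 4,5,6,7,12,13,14,15): 1⊕0⊕0⊕1⊕1⊕1⊕0⊕0 = 0
s8 (pos 8,9,10,11,12,13,14,15): 1⊕0⊕1⊕0⊕1⊕1⊕0⊕0 = 0
Syndrome s8…s1 = 0010 → error at position 2.

0010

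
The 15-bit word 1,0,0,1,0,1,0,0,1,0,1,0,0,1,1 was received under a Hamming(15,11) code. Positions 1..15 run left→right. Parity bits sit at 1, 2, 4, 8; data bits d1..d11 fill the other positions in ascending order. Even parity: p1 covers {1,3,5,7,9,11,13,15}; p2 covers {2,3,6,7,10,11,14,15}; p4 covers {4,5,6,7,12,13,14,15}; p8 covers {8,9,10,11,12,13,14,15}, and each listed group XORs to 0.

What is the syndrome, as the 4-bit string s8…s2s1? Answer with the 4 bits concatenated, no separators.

0000

s1 (pos 1,3,5,7,9,11,13,15): 1⊕0⊕0⊕0⊕1⊕1⊕0⊕1 = 0
s2 (pos 2,3,6,7,10,11,14,15): 0⊕0⊕1⊕0⊕0⊕1⊕1⊕1 = 0
s4 (pos 4,5,6,7,12,13,14,15): 1⊕0⊕1⊕0⊕0⊕0⊕1⊕1 = 0
s8 (pos 8,9,10,11,12,13,14,15): 0⊕1⊕0⊕1⊕0⊕0⊕1⊕1 = 0
Syndrome s8…s1 = 0000 → no error.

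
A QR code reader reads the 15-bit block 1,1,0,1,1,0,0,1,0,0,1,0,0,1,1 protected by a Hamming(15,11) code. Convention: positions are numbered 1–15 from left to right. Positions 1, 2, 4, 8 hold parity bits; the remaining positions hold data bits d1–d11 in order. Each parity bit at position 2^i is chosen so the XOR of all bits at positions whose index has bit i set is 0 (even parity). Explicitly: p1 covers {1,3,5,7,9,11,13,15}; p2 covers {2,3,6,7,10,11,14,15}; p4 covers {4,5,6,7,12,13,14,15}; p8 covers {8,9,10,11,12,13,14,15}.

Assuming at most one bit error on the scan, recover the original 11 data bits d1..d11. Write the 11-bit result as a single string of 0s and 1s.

01000010011

s1 (pos 1,3,5,7,9,11,13,15): 1⊕0⊕1⊕0⊕0⊕1⊕0⊕1 = 0
s2 (pos 2,3,6,7,10,11,14,15): 1⊕0⊕0⊕0⊕0⊕1⊕1⊕1 = 0
s4 (pos 4,5,6,7,12,13,14,15): 1⊕1⊕0⊕0⊕0⊕0⊕1⊕1 = 0
s8 (pos 8,9,10,11,12,13,14,15): 1⊕0⊕0⊕1⊕0⊕0⊕1⊕1 = 0
Syndrome s8…s1 = 0000 → no error.
Read data bits from positions 3,5,6,7,9,10,11,12,13,14,15: 01000010011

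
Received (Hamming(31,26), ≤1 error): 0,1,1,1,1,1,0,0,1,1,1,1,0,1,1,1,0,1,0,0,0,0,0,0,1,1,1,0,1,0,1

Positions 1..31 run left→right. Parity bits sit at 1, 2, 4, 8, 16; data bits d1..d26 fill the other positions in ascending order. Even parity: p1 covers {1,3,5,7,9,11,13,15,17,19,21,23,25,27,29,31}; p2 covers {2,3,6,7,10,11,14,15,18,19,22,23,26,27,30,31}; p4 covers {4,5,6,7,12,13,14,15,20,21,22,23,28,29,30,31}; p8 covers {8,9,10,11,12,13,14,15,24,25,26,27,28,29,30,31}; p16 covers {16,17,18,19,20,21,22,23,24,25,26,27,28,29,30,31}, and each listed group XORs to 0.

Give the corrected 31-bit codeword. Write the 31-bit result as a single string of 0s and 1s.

0111110011110111010000001100101

s1 (pos 1,3,5,7,9,11,13,15,17,19,21,23,25,27,29,31): 0⊕1⊕1⊕0⊕1⊕1⊕0⊕1⊕0⊕0⊕0⊕0⊕1⊕1⊕1⊕1 = 1
s2 (pos 2,3,6,7,10,11,14,15,18,19,22,23,26,27,30,31): 1⊕1⊕1⊕0⊕1⊕1⊕1⊕1⊕1⊕0⊕0⊕0⊕1⊕1⊕0⊕1 = 1
s4 (pos 4,5,6,7,12,13,14,15,20,21,22,23,28,29,30,31): 1⊕1⊕1⊕0⊕1⊕0⊕1⊕1⊕0⊕0⊕0⊕0⊕0⊕1⊕0⊕1 = 0
s8 (pos 8,9,10,11,12,13,14,15,24,25,26,27,28,29,30,31): 0⊕1⊕1⊕1⊕1⊕0⊕1⊕1⊕0⊕1⊕1⊕1⊕0⊕1⊕0⊕1 = 1
s16 (pos 16,17,18,19,20,21,22,23,24,25,26,27,28,29,30,31): 1⊕0⊕1⊕0⊕0⊕0⊕0⊕0⊕0⊕1⊕1⊕1⊕0⊕1⊕0⊕1 = 1
Syndrome s16…s1 = 11011 → error at position 27.
Flip position 27: 0111110011110111010000001110101 → 0111110011110111010000001100101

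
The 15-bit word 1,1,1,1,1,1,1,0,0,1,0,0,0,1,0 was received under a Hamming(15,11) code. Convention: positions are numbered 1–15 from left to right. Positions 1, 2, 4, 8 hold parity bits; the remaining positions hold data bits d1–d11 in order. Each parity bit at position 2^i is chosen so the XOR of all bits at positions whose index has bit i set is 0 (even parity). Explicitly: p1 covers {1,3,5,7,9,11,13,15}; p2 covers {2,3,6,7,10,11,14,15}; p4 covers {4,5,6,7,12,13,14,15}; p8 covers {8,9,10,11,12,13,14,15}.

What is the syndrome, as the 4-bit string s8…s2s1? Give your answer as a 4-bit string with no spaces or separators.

0100

s1 (pos 1,3,5,7,9,11,13,15): 1⊕1⊕1⊕1⊕0⊕0⊕0⊕0 = 0
s2 (pos 2,3,6,7,10,11,14,15): 1⊕1⊕1⊕1⊕1⊕0⊕1⊕0 = 0
s4 (pos 4,5,6,7,12,13,14,15): 1⊕1⊕1⊕1⊕0⊕0⊕1⊕0 = 1
s8 (pos 8,9,10,11,12,13,14,15): 0⊕0⊕1⊕0⊕0⊕0⊕1⊕0 = 0
Syndrome s8…s1 = 0100 → error at position 4.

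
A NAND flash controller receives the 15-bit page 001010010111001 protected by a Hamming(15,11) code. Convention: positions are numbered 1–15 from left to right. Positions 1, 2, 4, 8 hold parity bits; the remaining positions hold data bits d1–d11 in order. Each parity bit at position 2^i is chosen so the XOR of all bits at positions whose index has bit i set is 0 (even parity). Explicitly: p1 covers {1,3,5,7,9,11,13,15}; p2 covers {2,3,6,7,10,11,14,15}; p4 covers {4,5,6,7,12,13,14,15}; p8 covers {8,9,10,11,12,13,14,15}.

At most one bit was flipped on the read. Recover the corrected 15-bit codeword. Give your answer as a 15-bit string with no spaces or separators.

s1 (pos 1,3,5,7,9,11,13,15): 0⊕1⊕1⊕0⊕0⊕1⊕0⊕1 = 0
s2 (pos 2,3,6,7,10,11,14,15): 0⊕1⊕0⊕0⊕1⊕1⊕0⊕1 = 0
s4 (pos 4,5,6,7,12,13,14,15): 0⊕1⊕0⊕0⊕1⊕0⊕0⊕1 = 1
s8 (pos 8,9,10,11,12,13,14,15): 1⊕0⊕1⊕1⊕1⊕0⊕0⊕1 = 1
Syndrome s8…s1 = 1100 → error at position 12.
Flip position 12: 001010010111001 → 001010010110001

001010010110001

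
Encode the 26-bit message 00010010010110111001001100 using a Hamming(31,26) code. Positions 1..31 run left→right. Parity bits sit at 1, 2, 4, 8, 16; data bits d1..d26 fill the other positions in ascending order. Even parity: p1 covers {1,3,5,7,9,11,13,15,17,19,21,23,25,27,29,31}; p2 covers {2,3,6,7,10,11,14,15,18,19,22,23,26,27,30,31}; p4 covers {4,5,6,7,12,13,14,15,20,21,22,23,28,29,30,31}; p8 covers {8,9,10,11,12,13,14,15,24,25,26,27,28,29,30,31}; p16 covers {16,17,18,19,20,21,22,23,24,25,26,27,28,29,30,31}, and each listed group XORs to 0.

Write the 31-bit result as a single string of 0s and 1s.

Place data at non-parity positions: p1 p2 0 p4 0 0 1 p8 0 0 1 0 0 1 0 p16 1 1 0 1 1 1 0 0 1 0 0 1 1 0 0
p1 (pos 1,3,5,7,9,11,13,15,17,19,21,23,25,27,29,31): XOR of data positions = 0⊕0⊕1⊕0⊕1⊕0⊕0⊕1⊕0⊕1⊕0⊕1⊕0⊕1⊕0 = 0
p2 (pos 2,3,6,7,10,11,14,15,18,19,22,23,26,27,30,31): XOR of data positions = 0⊕0⊕1⊕0⊕1⊕1⊕0⊕1⊕0⊕1⊕0⊕0⊕0⊕0⊕0 = 1
p4 (pos 4,5,6,7,12,13,14,15,20,21,22,23,28,29,30,31): XOR of data positions = 0⊕0⊕1⊕0⊕0⊕1⊕0⊕1⊕1⊕1⊕0⊕1⊕1⊕0⊕0 = 1
p8 (pos 8,9,10,11,12,13,14,15,24,25,26,27,28,29,30,31): XOR of data positions = 0⊕0⊕1⊕0⊕0⊕1⊕0⊕0⊕1⊕0⊕0⊕1⊕1⊕0⊕0 = 1
p16 (pos 16,17,18,19,20,21,22,23,24,25,26,27,28,29,30,31): XOR of data positions = 1⊕1⊕0⊕1⊕1⊕1⊕0⊕0⊕1⊕0⊕0⊕1⊕1⊕0⊕0 = 0
Codeword: 0101001100100100110111001001100

0101001100100100110111001001100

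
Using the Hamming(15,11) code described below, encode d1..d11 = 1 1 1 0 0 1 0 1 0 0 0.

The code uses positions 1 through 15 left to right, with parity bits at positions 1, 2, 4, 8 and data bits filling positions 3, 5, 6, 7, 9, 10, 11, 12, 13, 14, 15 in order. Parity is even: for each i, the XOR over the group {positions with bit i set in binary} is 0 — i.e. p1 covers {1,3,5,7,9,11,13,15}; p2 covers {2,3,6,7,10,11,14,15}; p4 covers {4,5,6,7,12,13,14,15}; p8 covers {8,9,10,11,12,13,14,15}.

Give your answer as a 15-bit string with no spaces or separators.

Place data at non-parity positions: p1 p2 1 p4 1 1 0 p8 0 1 0 1 0 0 0
p1 (pos 1,3,5,7,9,11,13,15): XOR of data positions = 1⊕1⊕0⊕0⊕0⊕0⊕0 = 0
p2 (pos 2,3,6,7,10,11,14,15): XOR of data positions = 1⊕1⊕0⊕1⊕0⊕0⊕0 = 1
p4 (pos 4,5,6,7,12,13,14,15): XOR of data positions = 1⊕1⊕0⊕1⊕0⊕0⊕0 = 1
p8 (pos 8,9,10,11,12,13,14,15): XOR of data positions = 0⊕1⊕0⊕1⊕0⊕0⊕0 = 0
Codeword: 011111000101000

011111000101000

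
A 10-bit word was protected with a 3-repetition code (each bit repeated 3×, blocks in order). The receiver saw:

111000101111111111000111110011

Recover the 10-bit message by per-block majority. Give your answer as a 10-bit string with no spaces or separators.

Block 1 (111): 3 ones → 1
Block 2 (000): 0 ones → 0
Block 3 (101): 2 ones → 1
Block 4 (111): 3 ones → 1
Block 5 (111): 3 ones → 1
Block 6 (111): 3 ones → 1
Block 7 (000): 0 ones → 0
Block 8 (111): 3 ones → 1
Block 9 (110): 2 ones → 1
Block 10 (011): 2 ones → 1

1011110111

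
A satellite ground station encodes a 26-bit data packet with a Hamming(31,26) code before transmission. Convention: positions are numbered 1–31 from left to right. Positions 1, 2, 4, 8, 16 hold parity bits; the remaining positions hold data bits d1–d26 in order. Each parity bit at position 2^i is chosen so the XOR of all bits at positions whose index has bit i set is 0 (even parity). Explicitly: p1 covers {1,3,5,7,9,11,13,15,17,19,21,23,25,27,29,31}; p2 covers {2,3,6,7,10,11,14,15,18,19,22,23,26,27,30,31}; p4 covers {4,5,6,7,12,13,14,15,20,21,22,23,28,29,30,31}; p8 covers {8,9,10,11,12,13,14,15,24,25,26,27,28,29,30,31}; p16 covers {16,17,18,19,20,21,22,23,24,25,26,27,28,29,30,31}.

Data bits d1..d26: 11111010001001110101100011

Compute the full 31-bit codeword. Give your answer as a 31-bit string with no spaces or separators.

1011111110100010001110101100011

Place data at non-parity positions: p1 p2 1 p4 1 1 1 p8 1 0 1 0 0 0 1 p16 0 0 1 1 1 0 1 0 1 1 0 0 0 1 1
p1 (pos 1,3,5,7,9,11,13,15,17,19,21,23,25,27,29,31): XOR of data positions = 1⊕1⊕1⊕1⊕1⊕0⊕1⊕0⊕1⊕1⊕1⊕1⊕0⊕0⊕1 = 1
p2 (pos 2,3,6,7,10,11,14,15,18,19,22,23,26,27,30,31): XOR of data positions = 1⊕1⊕1⊕0⊕1⊕0⊕1⊕0⊕1⊕0⊕1⊕1⊕0⊕1⊕1 = 0
p4 (pos 4,5,6,7,12,13,14,15,20,21,22,23,28,29,30,31): XOR of data positions = 1⊕1⊕1⊕0⊕0⊕0⊕1⊕1⊕1⊕0⊕1⊕0⊕0⊕1⊕1 = 1
p8 (pos 8,9,10,11,12,13,14,15,24,25,26,27,28,29,30,31): XOR of data positions = 1⊕0⊕1⊕0⊕0⊕0⊕1⊕0⊕1⊕1⊕0⊕0⊕0⊕1⊕1 = 1
p16 (pos 16,17,18,19,20,21,22,23,24,25,26,27,28,29,30,31): XOR of data positions = 0⊕0⊕1⊕1⊕1⊕0⊕1⊕0⊕1⊕1⊕0⊕0⊕0⊕1⊕1 = 0
Codeword: 1011111110100010001110101100011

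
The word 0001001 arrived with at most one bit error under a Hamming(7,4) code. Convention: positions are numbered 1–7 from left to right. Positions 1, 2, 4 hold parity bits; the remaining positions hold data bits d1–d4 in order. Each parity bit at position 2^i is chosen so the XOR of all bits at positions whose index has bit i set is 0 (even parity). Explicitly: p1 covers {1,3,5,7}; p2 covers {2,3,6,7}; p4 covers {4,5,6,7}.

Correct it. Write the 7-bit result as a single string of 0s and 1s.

s1 (pos 1,3,5,7): 0⊕0⊕0⊕1 = 1
s2 (pos 2,3,6,7): 0⊕0⊕0⊕1 = 1
s4 (pos 4,5,6,7): 1⊕0⊕0⊕1 = 0
Syndrome s4…s1 = 011 → error at position 3.
Flip position 3: 0001001 → 0011001

0011001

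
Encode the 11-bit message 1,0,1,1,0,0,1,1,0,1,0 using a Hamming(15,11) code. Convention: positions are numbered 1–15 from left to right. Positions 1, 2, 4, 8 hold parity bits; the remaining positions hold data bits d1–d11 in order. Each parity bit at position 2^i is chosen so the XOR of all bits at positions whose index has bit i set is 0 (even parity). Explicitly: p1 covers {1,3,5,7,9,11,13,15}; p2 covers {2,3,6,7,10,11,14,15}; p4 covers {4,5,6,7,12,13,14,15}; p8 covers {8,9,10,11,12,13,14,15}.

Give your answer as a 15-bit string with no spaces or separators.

111001110011010

Place data at non-parity positions: p1 p2 1 p4 0 1 1 p8 0 0 1 1 0 1 0
p1 (pos 1,3,5,7,9,11,13,15): XOR of data positions = 1⊕0⊕1⊕0⊕1⊕0⊕0 = 1
p2 (pos 2,3,6,7,10,11,14,15): XOR of data positions = 1⊕1⊕1⊕0⊕1⊕1⊕0 = 1
p4 (pos 4,5,6,7,12,13,14,15): XOR of data positions = 0⊕1⊕1⊕1⊕0⊕1⊕0 = 0
p8 (pos 8,9,10,11,12,13,14,15): XOR of data positions = 0⊕0⊕1⊕1⊕0⊕1⊕0 = 1
Codeword: 111001110011010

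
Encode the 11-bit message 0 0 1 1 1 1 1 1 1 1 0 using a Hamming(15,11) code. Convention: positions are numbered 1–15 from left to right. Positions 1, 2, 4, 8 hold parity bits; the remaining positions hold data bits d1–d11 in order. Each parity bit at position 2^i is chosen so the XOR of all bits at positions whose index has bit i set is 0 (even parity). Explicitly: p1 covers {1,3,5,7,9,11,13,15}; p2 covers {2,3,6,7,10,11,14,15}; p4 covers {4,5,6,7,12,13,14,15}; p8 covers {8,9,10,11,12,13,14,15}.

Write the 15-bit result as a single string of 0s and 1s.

Place data at non-parity positions: p1 p2 0 p4 0 1 1 p8 1 1 1 1 1 1 0
p1 (pos 1,3,5,7,9,11,13,15): XOR of data positions = 0⊕0⊕1⊕1⊕1⊕1⊕0 = 0
p2 (pos 2,3,6,7,10,11,14,15): XOR of data positions = 0⊕1⊕1⊕1⊕1⊕1⊕0 = 1
p4 (pos 4,5,6,7,12,13,14,15): XOR of data positions = 0⊕1⊕1⊕1⊕1⊕1⊕0 = 1
p8 (pos 8,9,10,11,12,13,14,15): XOR of data positions = 1⊕1⊕1⊕1⊕1⊕1⊕0 = 0
Codeword: 010101101111110

010101101111110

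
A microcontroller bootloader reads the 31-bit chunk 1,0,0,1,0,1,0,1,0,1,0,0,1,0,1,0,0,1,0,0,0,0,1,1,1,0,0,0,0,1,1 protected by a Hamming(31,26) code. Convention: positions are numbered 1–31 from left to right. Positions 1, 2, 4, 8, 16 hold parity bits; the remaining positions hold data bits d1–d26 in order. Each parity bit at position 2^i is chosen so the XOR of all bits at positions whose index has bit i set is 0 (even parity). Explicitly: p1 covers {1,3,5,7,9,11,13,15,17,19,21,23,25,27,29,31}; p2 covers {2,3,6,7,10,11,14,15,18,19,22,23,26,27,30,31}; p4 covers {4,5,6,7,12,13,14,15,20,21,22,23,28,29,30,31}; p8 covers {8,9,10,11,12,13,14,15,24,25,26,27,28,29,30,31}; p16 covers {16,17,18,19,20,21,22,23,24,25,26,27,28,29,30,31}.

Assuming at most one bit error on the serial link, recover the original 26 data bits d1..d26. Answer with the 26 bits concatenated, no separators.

00000100101010000111000011

s1 (pos 1,3,5,7,9,11,13,15,17,19,21,23,25,27,29,31): 1⊕0⊕0⊕0⊕0⊕0⊕1⊕1⊕0⊕0⊕0⊕1⊕1⊕0⊕0⊕1 = 0
s2 (pos 2,3,6,7,10,11,14,15,18,19,22,23,26,27,30,31): 0⊕0⊕1⊕0⊕1⊕0⊕0⊕1⊕1⊕0⊕0⊕1⊕0⊕0⊕1⊕1 = 1
s4 (pos 4,5,6,7,12,13,14,15,20,21,22,23,28,29,30,31): 1⊕0⊕1⊕0⊕0⊕1⊕0⊕1⊕0⊕0⊕0⊕1⊕0⊕0⊕1⊕1 = 1
s8 (pos 8,9,10,11,12,13,14,15,24,25,26,27,28,29,30,31): 1⊕0⊕1⊕0⊕0⊕1⊕0⊕1⊕1⊕1⊕0⊕0⊕0⊕0⊕1⊕1 = 0
s16 (pos 16,17,18,19,20,21,22,23,24,25,26,27,28,29,30,31): 0⊕0⊕1⊕0⊕0⊕0⊕0⊕1⊕1⊕1⊕0⊕0⊕0⊕0⊕1⊕1 = 0
Syndrome s16…s1 = 00110 → error at position 6.
Flip position 6: 1001010101001010010000111000011 → 1001000101001010010000111000011
Read data bits from positions 3,5,6,7,9,10,11,12,13,14,15,17,18,19,20,21,22,23,24,25,26,27,28,29,30,31: 00000100101010000111000011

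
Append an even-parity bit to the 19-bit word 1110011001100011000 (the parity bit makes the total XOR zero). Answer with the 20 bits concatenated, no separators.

XOR of the 19 data bits: 1⊕1⊕1⊕0⊕0⊕1⊕1⊕0⊕0⊕1⊕1⊕0⊕0⊕0⊕1⊕1⊕0⊕0⊕0 = 1
Parity bit = 1 (so all 20 bits XOR to 0).

11100110011000110001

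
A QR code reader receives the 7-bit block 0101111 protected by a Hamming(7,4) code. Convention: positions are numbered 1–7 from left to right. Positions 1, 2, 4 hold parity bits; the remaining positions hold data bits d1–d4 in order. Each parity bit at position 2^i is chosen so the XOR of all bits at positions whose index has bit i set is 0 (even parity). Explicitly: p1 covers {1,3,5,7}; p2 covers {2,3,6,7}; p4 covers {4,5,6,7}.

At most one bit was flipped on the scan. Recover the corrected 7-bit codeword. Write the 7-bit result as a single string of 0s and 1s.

0001111

s1 (pos 1,3,5,7): 0⊕0⊕1⊕1 = 0
s2 (pos 2,3,6,7): 1⊕0⊕1⊕1 = 1
s4 (pos 4,5,6,7): 1⊕1⊕1⊕1 = 0
Syndrome s4…s1 = 010 → error at position 2.
Flip position 2: 0101111 → 0001111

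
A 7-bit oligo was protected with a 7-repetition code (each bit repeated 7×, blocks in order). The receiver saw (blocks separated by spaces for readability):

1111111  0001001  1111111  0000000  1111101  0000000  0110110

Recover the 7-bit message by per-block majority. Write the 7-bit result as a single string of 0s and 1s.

1010101

Block 1 (1111111): 7 ones → 1
Block 2 (0001001): 2 ones → 0
Block 3 (1111111): 7 ones → 1
Block 4 (0000000): 0 ones → 0
Block 5 (1111101): 6 ones → 1
Block 6 (0000000): 0 ones → 0
Block 7 (0110110): 4 ones → 1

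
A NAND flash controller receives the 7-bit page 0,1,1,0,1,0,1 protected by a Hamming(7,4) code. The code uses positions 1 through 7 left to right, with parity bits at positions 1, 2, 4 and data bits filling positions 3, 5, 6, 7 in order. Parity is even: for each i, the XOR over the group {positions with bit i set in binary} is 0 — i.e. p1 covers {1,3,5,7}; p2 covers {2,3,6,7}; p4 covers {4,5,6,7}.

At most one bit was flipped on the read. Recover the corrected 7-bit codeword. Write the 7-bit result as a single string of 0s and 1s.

0100101

s1 (pos 1,3,5,7): 0⊕1⊕1⊕1 = 1
s2 (pos 2,3,6,7): 1⊕1⊕0⊕1 = 1
s4 (pos 4,5,6,7): 0⊕1⊕0⊕1 = 0
Syndrome s4…s1 = 011 → error at position 3.
Flip position 3: 0110101 → 0100101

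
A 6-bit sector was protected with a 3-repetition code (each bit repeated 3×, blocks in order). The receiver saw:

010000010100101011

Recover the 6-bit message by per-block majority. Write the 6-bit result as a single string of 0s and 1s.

000011

Block 1 (010): 1 one → 0
Block 2 (000): 0 ones → 0
Block 3 (010): 1 one → 0
Block 4 (100): 1 one → 0
Block 5 (101): 2 ones → 1
Block 6 (011): 2 ones → 1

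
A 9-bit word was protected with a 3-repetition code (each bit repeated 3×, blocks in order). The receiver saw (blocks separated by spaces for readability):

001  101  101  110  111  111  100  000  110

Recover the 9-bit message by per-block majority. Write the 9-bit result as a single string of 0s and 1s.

011111001

Block 1 (001): 1 one → 0
Block 2 (101): 2 ones → 1
Block 3 (101): 2 ones → 1
Block 4 (110): 2 ones → 1
Block 5 (111): 3 ones → 1
Block 6 (111): 3 ones → 1
Block 7 (100): 1 one → 0
Block 8 (000): 0 ones → 0
Block 9 (110): 2 ones → 1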